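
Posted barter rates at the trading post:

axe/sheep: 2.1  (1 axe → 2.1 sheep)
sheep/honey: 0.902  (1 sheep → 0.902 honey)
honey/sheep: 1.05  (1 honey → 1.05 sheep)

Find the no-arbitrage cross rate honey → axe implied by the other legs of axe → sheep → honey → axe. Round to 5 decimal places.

0.52793

Known legs of the cycle: 2.1 × 0.902 = 1.8942
For no arbitrage the full-cycle product must be 1, so the missing rate is 1 / 1.8942 ≈ 0.5279274.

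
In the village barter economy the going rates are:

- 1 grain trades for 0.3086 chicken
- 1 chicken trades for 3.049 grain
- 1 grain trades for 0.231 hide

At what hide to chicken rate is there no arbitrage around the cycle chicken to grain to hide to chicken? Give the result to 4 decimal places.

Known legs of the cycle: 3.049 × 0.231 = 0.704319
For no arbitrage the full-cycle product must be 1, so the missing rate is 1 / 0.704319 ≈ 1.419811.

1.4198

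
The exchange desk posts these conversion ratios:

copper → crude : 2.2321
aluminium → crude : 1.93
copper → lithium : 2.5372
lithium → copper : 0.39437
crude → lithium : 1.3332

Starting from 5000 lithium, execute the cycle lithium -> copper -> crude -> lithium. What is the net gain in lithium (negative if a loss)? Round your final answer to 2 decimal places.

867.90

5000 lithium × 0.39437 = 1971.85 copper
1971.85 copper × 2.2321 = 4401.366385 crude
4401.366385 crude × 1.3332 = 5867.901664482 lithium
Net change: 5867.901664482 − 5000 = 867.901664482 lithium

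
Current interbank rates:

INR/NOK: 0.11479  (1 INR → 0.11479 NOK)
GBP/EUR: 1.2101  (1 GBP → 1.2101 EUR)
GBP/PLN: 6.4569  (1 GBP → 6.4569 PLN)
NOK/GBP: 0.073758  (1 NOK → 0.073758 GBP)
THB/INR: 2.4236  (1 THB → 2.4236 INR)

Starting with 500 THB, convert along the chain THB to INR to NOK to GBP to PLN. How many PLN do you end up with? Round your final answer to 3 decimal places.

66.247

500 THB × 2.4236 = 1211.8 INR
1211.8 INR × 0.11479 = 139.102522 NOK
139.102522 NOK × 0.073758 = 10.259923817676 GBP
10.259923817676 GBP × 6.4569 = 66.2473020983521644 PLN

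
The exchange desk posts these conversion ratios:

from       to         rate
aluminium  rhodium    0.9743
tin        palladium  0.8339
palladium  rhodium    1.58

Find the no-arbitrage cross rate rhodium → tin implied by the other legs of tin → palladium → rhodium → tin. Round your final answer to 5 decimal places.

0.75898

Known legs of the cycle: 0.8339 × 1.58 = 1.317562
For no arbitrage the full-cycle product must be 1, so the missing rate is 1 / 1.317562 ≈ 0.7589776.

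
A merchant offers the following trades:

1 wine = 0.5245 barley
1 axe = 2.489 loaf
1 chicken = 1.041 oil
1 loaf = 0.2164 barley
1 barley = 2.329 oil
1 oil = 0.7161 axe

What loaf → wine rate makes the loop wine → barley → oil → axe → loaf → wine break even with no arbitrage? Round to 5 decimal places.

0.45929

Known legs of the cycle: 0.5245 × 2.329 × 0.7161 × 2.489 = 2.17727633091045
For no arbitrage the full-cycle product must be 1, so the missing rate is 1 / 2.17727633091045 ≈ 0.4592894.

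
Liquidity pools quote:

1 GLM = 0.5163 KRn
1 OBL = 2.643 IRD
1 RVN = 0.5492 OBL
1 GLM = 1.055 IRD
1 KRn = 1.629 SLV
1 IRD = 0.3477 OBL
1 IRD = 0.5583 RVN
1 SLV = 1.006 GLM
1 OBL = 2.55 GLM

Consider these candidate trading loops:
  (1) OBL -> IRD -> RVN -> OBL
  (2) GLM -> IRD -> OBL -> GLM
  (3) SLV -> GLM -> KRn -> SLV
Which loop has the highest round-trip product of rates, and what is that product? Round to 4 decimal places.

0.9354

(1) 2.643 × 0.5583 × 0.5492 = 0.81039
(2) 1.055 × 0.3477 × 2.55 = 0.93540
(3) 1.006 × 0.5163 × 1.629 = 0.84610
Highest is cycle (2) at 0.9354 (≤1, no arbitrage).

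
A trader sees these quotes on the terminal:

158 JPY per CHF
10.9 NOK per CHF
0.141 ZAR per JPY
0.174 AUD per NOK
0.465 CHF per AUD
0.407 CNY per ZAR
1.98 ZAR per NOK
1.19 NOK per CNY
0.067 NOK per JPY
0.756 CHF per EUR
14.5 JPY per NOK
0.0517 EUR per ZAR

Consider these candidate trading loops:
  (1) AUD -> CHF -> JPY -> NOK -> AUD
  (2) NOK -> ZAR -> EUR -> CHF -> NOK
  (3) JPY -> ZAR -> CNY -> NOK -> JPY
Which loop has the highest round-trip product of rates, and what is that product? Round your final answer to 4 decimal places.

0.9902

(1) 0.465 × 158 × 0.067 × 0.174 = 0.85651
(2) 1.98 × 0.0517 × 0.756 × 10.9 = 0.84354
(3) 0.141 × 0.407 × 1.19 × 14.5 = 0.99021
Highest is cycle (3) at 0.9902 (≤1, no arbitrage).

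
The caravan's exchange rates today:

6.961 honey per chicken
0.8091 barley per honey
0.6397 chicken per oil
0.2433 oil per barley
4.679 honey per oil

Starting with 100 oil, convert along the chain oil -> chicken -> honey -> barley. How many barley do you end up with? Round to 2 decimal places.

360.29

100 oil × 0.6397 = 63.97 chicken
63.97 chicken × 6.961 = 445.29517 honey
445.29517 honey × 0.8091 = 360.288322047 barley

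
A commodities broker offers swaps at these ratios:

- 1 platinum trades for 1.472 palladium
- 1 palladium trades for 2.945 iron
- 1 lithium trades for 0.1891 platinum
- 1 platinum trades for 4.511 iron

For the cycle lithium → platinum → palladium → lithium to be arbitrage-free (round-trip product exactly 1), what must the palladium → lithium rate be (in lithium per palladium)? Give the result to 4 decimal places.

Known legs of the cycle: 0.1891 × 1.472 = 0.2783552
For no arbitrage the full-cycle product must be 1, so the missing rate is 1 / 0.2783552 ≈ 3.592532.

3.5925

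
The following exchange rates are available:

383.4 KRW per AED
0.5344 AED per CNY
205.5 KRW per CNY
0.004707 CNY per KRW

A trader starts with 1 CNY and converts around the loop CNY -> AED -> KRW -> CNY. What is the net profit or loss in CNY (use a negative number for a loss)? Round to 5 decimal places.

-0.03559

1 CNY × 0.5344 = 0.5344 AED
0.5344 AED × 383.4 = 204.88896 KRW
204.88896 KRW × 0.004707 = 0.96441233472 CNY
Net change: 0.96441233472 − 1 = -0.03558766528 CNY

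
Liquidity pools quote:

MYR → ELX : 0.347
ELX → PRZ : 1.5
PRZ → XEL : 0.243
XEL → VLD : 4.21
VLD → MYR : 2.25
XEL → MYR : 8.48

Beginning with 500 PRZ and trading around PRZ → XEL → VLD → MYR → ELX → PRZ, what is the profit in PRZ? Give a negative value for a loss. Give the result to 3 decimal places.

500 PRZ × 0.243 = 121.5 XEL
121.5 XEL × 4.21 = 511.515 VLD
511.515 VLD × 2.25 = 1150.90875 MYR
1150.90875 MYR × 0.347 = 399.36533625 ELX
399.36533625 ELX × 1.5 = 599.048004375 PRZ
Net change: 599.048004375 − 500 = 99.048004375 PRZ

99.048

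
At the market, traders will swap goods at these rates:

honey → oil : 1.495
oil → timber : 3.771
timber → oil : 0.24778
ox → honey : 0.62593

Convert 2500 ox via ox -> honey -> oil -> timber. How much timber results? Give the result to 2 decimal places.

2500 ox × 0.62593 = 1564.825 honey
1564.825 honey × 1.495 = 2339.413375 oil
2339.413375 oil × 3.771 = 8821.927837125 timber

8821.93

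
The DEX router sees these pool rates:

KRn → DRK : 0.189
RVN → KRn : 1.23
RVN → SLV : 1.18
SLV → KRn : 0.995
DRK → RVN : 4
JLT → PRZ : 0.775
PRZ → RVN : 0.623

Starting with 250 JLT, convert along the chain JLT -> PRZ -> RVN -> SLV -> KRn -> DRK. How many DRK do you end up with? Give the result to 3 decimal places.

26.785

250 JLT × 0.775 = 193.75 PRZ
193.75 PRZ × 0.623 = 120.70625 RVN
120.70625 RVN × 1.18 = 142.433375 SLV
142.433375 SLV × 0.995 = 141.721208125 KRn
141.721208125 KRn × 0.189 = 26.785308335625 DRK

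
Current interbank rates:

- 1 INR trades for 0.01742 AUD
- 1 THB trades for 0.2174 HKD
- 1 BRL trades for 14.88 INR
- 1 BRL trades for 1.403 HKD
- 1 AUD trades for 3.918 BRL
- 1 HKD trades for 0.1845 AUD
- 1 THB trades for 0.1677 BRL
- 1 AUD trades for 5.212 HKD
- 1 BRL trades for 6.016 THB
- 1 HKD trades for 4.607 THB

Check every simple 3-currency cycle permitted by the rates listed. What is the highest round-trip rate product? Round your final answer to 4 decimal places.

BRL→HKD→THB→BRL: 1.403 × 4.607 × 0.1677 = 1.08395
BRL→INR→AUD→BRL: 14.88 × 0.01742 × 3.918 = 1.01558
BRL→HKD→AUD→BRL: 1.403 × 0.1845 × 3.918 = 1.01419
Maximum is BRL→HKD→THB→BRL at 1.0839; arbitrage exists.

1.0839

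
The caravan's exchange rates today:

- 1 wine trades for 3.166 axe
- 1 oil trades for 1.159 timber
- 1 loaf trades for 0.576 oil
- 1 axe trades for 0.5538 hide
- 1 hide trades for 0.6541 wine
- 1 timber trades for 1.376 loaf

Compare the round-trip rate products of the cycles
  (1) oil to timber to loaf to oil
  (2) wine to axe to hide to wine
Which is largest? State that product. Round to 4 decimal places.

(1) 1.159 × 1.376 × 0.576 = 0.91860
(2) 3.166 × 0.5538 × 0.6541 = 1.14685
Highest is cycle (2) at 1.1469 (>1, arbitrage).

1.1469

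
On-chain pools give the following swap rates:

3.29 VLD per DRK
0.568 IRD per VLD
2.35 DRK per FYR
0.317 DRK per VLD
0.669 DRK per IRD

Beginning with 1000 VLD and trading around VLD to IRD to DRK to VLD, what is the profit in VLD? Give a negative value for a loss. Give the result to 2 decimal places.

250.17

1000 VLD × 0.568 = 568 IRD
568 IRD × 0.669 = 379.992 DRK
379.992 DRK × 3.29 = 1250.17368 VLD
Net change: 1250.17368 − 1000 = 250.17368 VLD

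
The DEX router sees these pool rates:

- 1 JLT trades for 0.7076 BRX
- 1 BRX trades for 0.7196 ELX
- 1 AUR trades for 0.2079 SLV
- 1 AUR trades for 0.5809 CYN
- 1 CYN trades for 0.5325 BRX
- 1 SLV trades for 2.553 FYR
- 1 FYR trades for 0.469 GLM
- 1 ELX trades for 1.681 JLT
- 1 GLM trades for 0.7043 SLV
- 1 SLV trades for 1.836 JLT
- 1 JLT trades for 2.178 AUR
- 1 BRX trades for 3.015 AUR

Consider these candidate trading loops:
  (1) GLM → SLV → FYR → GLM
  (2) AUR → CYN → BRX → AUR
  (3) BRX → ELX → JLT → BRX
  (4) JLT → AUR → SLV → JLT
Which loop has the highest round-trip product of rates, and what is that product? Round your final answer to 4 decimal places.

0.9326

(1) 0.7043 × 2.553 × 0.469 = 0.84330
(2) 0.5809 × 0.5325 × 3.015 = 0.93263
(3) 0.7196 × 1.681 × 0.7076 = 0.85595
(4) 2.178 × 0.2079 × 1.836 = 0.83135
Highest is cycle (2) at 0.9326 (≤1, no arbitrage).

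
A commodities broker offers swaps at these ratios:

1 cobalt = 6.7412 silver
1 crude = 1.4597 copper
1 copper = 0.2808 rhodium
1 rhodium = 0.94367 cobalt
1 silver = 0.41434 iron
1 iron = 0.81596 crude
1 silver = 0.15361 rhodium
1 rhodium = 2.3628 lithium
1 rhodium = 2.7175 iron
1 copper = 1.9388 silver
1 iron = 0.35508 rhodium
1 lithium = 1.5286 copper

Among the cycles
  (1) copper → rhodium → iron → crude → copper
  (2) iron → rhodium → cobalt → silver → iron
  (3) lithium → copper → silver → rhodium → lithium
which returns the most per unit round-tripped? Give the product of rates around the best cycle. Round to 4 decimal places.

(1) 0.2808 × 2.7175 × 0.81596 × 1.4597 = 0.90886
(2) 0.35508 × 0.94367 × 6.7412 × 0.41434 = 0.93592
(3) 1.5286 × 1.9388 × 0.15361 × 2.3628 = 1.07566
Highest is cycle (3) at 1.0757 (>1, arbitrage).

1.0757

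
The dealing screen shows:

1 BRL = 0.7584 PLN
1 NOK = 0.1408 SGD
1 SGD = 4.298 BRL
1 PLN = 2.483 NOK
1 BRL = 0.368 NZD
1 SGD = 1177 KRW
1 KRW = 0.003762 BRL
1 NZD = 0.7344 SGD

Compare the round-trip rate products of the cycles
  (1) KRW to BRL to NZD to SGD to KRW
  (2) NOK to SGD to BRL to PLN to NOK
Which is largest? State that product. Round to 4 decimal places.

1.1967

(1) 0.003762 × 0.368 × 0.7344 × 1177 = 1.19667
(2) 0.1408 × 4.298 × 0.7584 × 2.483 = 1.13958
Highest is cycle (1) at 1.1967 (>1, arbitrage).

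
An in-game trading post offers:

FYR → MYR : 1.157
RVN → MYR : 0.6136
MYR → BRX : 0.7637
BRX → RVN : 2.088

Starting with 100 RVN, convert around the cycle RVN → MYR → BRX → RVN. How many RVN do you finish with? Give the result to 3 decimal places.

97.845

100 RVN × 0.6136 = 61.36 MYR
61.36 MYR × 0.7637 = 46.860632 BRX
46.860632 BRX × 2.088 = 97.844999616 RVN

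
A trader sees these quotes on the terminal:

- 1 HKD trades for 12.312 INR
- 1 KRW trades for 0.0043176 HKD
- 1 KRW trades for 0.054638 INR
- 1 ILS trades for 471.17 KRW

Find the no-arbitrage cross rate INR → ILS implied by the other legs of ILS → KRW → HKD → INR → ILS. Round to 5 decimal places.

Known legs of the cycle: 471.17 × 0.0043176 × 12.312 = 25.046592064704
For no arbitrage the full-cycle product must be 1, so the missing rate is 1 / 25.046592064704 ≈ 0.0399256.

0.03993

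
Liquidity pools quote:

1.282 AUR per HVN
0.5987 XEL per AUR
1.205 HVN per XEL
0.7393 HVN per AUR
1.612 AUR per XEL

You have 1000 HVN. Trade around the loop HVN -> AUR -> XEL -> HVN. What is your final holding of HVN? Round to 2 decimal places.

1000 HVN × 1.282 = 1282 AUR
1282 AUR × 0.5987 = 767.5334 XEL
767.5334 XEL × 1.205 = 924.877747 HVN

924.88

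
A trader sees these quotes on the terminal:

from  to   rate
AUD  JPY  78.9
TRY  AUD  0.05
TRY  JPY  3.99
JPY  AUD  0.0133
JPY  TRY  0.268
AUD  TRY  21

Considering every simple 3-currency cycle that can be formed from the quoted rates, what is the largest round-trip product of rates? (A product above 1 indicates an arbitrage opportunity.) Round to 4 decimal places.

1.1144

TRY→JPY→AUD→TRY: 3.99 × 0.0133 × 21 = 1.11441
TRY→AUD→JPY→TRY: 0.05 × 78.9 × 0.268 = 1.05726
Maximum is TRY→JPY→AUD→TRY at 1.1144; arbitrage exists.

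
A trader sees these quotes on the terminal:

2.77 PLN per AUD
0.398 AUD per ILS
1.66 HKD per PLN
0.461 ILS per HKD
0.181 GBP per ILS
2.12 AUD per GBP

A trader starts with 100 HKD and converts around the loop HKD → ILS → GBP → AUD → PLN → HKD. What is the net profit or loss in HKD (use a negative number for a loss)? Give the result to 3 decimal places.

100 HKD × 0.461 = 46.1 ILS
46.1 ILS × 0.181 = 8.3441 GBP
8.3441 GBP × 2.12 = 17.689492 AUD
17.689492 AUD × 2.77 = 48.99989284 PLN
48.99989284 PLN × 1.66 = 81.3398221144 HKD
Net change: 81.3398221144 − 100 = -18.6601778856 HKD

-18.660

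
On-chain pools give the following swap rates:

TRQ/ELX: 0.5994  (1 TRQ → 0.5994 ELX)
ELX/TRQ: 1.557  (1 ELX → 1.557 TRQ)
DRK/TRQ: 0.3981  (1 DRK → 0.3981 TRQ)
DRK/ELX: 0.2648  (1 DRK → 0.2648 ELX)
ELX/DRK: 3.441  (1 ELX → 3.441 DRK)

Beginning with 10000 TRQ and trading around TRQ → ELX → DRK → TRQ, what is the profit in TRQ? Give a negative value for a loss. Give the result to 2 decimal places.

10000 TRQ × 0.5994 = 5994 ELX
5994 ELX × 3.441 = 20625.354 DRK
20625.354 DRK × 0.3981 = 8210.9534274 TRQ
Net change: 8210.9534274 − 10000 = -1789.0465726 TRQ

-1789.05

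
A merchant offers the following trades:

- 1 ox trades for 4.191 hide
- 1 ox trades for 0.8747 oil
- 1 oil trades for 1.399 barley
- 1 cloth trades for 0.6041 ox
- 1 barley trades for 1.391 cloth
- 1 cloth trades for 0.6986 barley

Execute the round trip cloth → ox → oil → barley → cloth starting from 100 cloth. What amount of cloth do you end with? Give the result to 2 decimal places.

100 cloth × 0.6041 = 60.41 ox
60.41 ox × 0.8747 = 52.840627 oil
52.840627 oil × 1.399 = 73.924037173 barley
73.924037173 barley × 1.391 = 102.828335707643 cloth

102.83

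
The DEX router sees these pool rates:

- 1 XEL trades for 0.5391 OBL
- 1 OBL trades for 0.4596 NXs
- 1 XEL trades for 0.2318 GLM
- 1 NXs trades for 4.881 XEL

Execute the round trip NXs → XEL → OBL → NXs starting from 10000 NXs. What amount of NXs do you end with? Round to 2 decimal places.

10000 NXs × 4.881 = 48810 XEL
48810 XEL × 0.5391 = 26313.471 OBL
26313.471 OBL × 0.4596 = 12093.6712716 NXs

12093.67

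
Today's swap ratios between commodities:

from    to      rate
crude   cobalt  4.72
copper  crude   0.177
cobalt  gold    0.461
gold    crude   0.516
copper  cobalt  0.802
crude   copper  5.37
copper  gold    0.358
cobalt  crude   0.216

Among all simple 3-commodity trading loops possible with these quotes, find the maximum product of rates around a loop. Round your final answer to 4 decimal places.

1.1228

crude→cobalt→gold→crude: 4.72 × 0.461 × 0.516 = 1.12277
crude→copper→gold→crude: 5.37 × 0.358 × 0.516 = 0.99199
crude→copper→cobalt→crude: 5.37 × 0.802 × 0.216 = 0.93026
Maximum is crude→cobalt→gold→crude at 1.1228; arbitrage exists.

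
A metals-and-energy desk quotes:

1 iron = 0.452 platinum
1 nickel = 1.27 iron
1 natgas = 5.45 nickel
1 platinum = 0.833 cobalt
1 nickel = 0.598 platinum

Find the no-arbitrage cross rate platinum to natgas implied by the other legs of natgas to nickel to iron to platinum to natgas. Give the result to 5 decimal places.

0.31964

Known legs of the cycle: 5.45 × 1.27 × 0.452 = 3.128518
For no arbitrage the full-cycle product must be 1, so the missing rate is 1 / 3.128518 ≈ 0.3196402.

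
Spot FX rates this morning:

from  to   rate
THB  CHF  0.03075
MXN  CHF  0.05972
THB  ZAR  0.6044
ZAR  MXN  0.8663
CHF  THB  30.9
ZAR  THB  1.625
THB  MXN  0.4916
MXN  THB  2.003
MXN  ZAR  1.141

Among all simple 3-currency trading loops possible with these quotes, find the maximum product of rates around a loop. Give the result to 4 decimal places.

MXN→THB→ZAR→MXN: 2.003 × 0.6044 × 0.8663 = 1.04875
MXN→ZAR→THB→MXN: 1.141 × 1.625 × 0.4916 = 0.91149
MXN→CHF→THB→MXN: 0.05972 × 30.9 × 0.4916 = 0.90717
Maximum is MXN→THB→ZAR→MXN at 1.0488; arbitrage exists.

1.0488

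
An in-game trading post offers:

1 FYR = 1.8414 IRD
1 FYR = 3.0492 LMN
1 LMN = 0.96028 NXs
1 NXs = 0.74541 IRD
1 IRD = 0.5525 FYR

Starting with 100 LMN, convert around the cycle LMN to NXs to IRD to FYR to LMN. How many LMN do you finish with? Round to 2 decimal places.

120.59

100 LMN × 0.96028 = 96.028 NXs
96.028 NXs × 0.74541 = 71.58023148 IRD
71.58023148 IRD × 0.5525 = 39.5480778927 FYR
39.5480778927 FYR × 3.0492 = 120.58999911042084 LMN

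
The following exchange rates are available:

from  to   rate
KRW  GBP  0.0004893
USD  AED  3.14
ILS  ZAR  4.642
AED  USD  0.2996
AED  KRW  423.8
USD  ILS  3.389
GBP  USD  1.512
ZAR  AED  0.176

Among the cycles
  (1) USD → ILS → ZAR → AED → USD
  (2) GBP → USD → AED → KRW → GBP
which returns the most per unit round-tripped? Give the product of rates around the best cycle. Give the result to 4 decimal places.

(1) 3.389 × 4.642 × 0.176 × 0.2996 = 0.82953
(2) 1.512 × 3.14 × 423.8 × 0.0004893 = 0.98450
Highest is cycle (2) at 0.9845 (≤1, no arbitrage).

0.9845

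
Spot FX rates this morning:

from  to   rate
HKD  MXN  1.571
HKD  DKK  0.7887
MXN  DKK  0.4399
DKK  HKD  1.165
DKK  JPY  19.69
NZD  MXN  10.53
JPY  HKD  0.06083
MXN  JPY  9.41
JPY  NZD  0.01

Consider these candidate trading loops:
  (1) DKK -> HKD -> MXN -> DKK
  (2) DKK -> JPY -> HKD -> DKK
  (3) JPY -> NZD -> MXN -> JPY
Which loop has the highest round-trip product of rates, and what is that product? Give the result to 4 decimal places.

0.9909

(1) 1.165 × 1.571 × 0.4399 = 0.80511
(2) 19.69 × 0.06083 × 0.7887 = 0.94466
(3) 0.01 × 10.53 × 9.41 = 0.99087
Highest is cycle (3) at 0.9909 (≤1, no arbitrage).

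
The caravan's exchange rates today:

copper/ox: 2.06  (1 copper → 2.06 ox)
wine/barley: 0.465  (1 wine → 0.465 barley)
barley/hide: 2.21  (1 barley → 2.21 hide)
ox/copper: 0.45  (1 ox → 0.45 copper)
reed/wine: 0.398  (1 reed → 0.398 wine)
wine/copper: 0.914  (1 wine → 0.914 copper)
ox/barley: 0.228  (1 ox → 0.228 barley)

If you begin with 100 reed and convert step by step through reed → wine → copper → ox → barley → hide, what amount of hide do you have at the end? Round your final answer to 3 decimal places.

37.759

100 reed × 0.398 = 39.8 wine
39.8 wine × 0.914 = 36.3772 copper
36.3772 copper × 2.06 = 74.937032 ox
74.937032 ox × 0.228 = 17.085643296 barley
17.085643296 barley × 2.21 = 37.75927168416 hide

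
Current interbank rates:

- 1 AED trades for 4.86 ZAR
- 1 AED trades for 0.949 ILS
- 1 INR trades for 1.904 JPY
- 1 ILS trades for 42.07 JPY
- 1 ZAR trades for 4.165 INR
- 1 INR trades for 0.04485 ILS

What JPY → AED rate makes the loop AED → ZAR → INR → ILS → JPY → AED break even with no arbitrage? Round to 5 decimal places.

Known legs of the cycle: 4.86 × 4.165 × 0.04485 × 42.07 = 38.19321647505
For no arbitrage the full-cycle product must be 1, so the missing rate is 1 / 38.19321647505 ≈ 0.0261827.

0.02618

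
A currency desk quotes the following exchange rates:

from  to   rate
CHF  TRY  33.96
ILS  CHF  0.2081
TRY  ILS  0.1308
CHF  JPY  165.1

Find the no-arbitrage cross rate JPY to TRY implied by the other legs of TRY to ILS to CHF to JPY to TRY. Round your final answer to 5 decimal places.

Known legs of the cycle: 0.1308 × 0.2081 × 165.1 = 4.493936148
For no arbitrage the full-cycle product must be 1, so the missing rate is 1 / 4.493936148 ≈ 0.2225221.

0.22252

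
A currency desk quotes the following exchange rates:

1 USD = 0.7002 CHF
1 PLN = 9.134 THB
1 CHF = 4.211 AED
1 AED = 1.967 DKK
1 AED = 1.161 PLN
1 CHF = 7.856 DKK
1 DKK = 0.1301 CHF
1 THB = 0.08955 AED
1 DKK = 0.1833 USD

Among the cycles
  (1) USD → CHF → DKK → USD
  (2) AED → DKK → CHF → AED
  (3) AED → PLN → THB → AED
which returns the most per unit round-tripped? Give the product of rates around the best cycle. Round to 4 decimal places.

1.0776

(1) 0.7002 × 7.856 × 0.1833 = 1.00829
(2) 1.967 × 0.1301 × 4.211 = 1.07762
(3) 1.161 × 9.134 × 0.08955 = 0.94964
Highest is cycle (2) at 1.0776 (>1, arbitrage).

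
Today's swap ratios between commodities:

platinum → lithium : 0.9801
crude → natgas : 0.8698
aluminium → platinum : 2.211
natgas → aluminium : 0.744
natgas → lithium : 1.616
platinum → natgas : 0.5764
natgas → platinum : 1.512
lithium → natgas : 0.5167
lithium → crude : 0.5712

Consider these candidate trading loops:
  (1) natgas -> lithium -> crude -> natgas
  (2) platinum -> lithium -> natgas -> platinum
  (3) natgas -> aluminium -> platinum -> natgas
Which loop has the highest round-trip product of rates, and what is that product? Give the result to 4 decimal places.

(1) 1.616 × 0.5712 × 0.8698 = 0.80288
(2) 0.9801 × 0.5167 × 1.512 = 0.76570
(3) 0.744 × 2.211 × 0.5764 = 0.94817
Highest is cycle (3) at 0.9482 (≤1, no arbitrage).

0.9482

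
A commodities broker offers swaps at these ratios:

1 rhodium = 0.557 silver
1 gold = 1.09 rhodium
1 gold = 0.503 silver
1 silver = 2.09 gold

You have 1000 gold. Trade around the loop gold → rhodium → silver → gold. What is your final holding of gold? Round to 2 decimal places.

1000 gold × 1.09 = 1090 rhodium
1090 rhodium × 0.557 = 607.13 silver
607.13 silver × 2.09 = 1268.9017 gold

1268.90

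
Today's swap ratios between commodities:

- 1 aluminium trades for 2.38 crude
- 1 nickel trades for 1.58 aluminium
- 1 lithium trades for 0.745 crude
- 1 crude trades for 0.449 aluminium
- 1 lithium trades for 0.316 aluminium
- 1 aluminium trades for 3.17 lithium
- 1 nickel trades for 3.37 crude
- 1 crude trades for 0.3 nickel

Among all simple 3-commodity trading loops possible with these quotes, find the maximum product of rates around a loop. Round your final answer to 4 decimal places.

crude→nickel→aluminium→crude: 0.3 × 1.58 × 2.38 = 1.12812
crude→aluminium→lithium→crude: 0.449 × 3.17 × 0.745 = 1.06038
Maximum is crude→nickel→aluminium→crude at 1.1281; arbitrage exists.

1.1281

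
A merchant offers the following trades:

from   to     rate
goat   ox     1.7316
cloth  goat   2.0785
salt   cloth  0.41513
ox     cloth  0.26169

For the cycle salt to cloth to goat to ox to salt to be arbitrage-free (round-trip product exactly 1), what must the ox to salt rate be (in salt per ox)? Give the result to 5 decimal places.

0.66930

Known legs of the cycle: 0.41513 × 2.0785 × 1.7316 = 1.494107085978
For no arbitrage the full-cycle product must be 1, so the missing rate is 1 / 1.494107085978 ≈ 0.6692961.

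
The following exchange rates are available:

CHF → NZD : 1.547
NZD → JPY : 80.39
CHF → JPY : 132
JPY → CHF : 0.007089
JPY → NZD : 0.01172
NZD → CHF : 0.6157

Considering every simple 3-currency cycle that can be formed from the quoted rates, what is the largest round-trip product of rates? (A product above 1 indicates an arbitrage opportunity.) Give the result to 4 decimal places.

JPY→NZD→CHF→JPY: 0.01172 × 0.6157 × 132 = 0.95251
JPY→CHF→NZD→JPY: 0.007089 × 1.547 × 80.39 = 0.88161
Maximum is JPY→NZD→CHF→JPY at 0.9525; no arbitrage — every cycle loses value.

0.9525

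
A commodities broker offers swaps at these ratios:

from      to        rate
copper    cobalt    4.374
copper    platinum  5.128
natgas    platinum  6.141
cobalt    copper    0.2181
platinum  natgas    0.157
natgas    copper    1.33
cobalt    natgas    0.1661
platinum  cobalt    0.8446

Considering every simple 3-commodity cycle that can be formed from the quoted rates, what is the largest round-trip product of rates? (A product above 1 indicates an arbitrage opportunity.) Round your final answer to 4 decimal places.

copper→platinum→natgas→copper: 5.128 × 0.157 × 1.33 = 1.07078
copper→cobalt→natgas→copper: 4.374 × 0.1661 × 1.33 = 0.96627
copper→platinum→cobalt→copper: 5.128 × 0.8446 × 0.2181 = 0.94461
natgas→platinum→cobalt→natgas: 6.141 × 0.8446 × 0.1661 = 0.86151
Maximum is copper→platinum→natgas→copper at 1.0708; arbitrage exists.

1.0708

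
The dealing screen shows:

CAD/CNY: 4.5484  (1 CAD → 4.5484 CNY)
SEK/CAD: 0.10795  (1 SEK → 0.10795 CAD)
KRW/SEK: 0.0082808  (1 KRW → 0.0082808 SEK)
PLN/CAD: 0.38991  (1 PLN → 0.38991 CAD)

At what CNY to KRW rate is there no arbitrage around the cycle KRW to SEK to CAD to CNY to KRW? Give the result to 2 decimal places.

245.95

Known legs of the cycle: 0.0082808 × 0.10795 × 4.5484 = 0.004065870978224
For no arbitrage the full-cycle product must be 1, so the missing rate is 1 / 0.004065870978224 ≈ 245.9498.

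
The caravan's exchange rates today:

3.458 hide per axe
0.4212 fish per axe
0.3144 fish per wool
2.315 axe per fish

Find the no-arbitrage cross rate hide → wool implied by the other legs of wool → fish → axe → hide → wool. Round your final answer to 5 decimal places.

Known legs of the cycle: 0.3144 × 2.315 × 3.458 = 2.516856888
For no arbitrage the full-cycle product must be 1, so the missing rate is 1 / 2.516856888 ≈ 0.3973210.

0.39732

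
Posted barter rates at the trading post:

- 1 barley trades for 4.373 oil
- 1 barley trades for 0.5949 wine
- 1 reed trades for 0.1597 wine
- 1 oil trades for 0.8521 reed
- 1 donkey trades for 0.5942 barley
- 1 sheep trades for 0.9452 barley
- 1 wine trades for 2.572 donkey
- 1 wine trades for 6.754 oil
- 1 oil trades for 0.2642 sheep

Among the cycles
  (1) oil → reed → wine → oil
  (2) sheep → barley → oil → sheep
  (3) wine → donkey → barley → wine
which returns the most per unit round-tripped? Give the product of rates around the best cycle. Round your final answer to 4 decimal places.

(1) 0.8521 × 0.1597 × 6.754 = 0.91909
(2) 0.9452 × 4.373 × 0.2642 = 1.09203
(3) 2.572 × 0.5942 × 0.5949 = 0.90918
Highest is cycle (2) at 1.0920 (>1, arbitrage).

1.0920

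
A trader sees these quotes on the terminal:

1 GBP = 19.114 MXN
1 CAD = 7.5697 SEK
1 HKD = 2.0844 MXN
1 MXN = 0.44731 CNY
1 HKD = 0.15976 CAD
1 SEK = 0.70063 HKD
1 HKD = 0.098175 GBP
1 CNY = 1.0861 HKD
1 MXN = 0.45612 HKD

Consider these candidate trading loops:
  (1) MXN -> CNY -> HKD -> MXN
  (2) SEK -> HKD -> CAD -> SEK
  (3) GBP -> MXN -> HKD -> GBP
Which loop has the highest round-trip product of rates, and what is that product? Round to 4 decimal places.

1.0127

(1) 0.44731 × 1.0861 × 2.0844 = 1.01265
(2) 0.70063 × 0.15976 × 7.5697 = 0.84730
(3) 19.114 × 0.45612 × 0.098175 = 0.85592
Highest is cycle (1) at 1.0127 (>1, arbitrage).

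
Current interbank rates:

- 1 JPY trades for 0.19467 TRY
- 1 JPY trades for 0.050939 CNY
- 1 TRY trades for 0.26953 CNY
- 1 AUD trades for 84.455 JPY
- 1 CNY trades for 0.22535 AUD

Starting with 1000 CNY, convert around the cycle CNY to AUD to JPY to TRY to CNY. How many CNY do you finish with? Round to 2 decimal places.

998.59

1000 CNY × 0.22535 = 225.35 AUD
225.35 AUD × 84.455 = 19031.93425 JPY
19031.93425 JPY × 0.19467 = 3704.9466404475 TRY
3704.9466404475 TRY × 0.26953 = 998.594267999814675 CNY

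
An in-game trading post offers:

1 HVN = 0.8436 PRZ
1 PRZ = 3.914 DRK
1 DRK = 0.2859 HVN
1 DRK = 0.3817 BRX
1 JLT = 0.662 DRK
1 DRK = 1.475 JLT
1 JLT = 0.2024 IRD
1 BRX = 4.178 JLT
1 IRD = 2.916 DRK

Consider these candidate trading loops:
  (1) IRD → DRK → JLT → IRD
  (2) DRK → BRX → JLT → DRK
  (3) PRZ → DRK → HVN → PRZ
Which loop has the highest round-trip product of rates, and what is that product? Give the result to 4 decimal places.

(1) 2.916 × 1.475 × 0.2024 = 0.87054
(2) 0.3817 × 4.178 × 0.662 = 1.05572
(3) 3.914 × 0.2859 × 0.8436 = 0.94400
Highest is cycle (2) at 1.0557 (>1, arbitrage).

1.0557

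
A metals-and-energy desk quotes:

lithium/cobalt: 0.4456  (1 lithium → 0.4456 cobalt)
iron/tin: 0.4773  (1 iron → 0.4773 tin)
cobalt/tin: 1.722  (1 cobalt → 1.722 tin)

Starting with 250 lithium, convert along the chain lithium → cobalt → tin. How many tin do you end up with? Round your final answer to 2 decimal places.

250 lithium × 0.4456 = 111.4 cobalt
111.4 cobalt × 1.722 = 191.8308 tin

191.83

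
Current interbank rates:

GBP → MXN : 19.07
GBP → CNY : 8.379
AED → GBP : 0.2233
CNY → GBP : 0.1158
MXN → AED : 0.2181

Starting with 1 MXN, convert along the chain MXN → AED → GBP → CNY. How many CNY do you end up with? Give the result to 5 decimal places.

1 MXN × 0.2181 = 0.2181 AED
0.2181 AED × 0.2233 = 0.04870173 GBP
0.04870173 GBP × 8.379 = 0.40807179567 CNY

0.40807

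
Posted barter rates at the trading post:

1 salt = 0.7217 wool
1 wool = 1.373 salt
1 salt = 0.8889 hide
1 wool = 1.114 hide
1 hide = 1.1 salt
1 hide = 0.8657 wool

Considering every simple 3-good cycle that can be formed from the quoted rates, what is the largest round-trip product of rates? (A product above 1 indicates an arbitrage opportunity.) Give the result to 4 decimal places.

wool→salt→hide→wool: 1.373 × 0.8889 × 0.8657 = 1.05655
wool→hide→salt→wool: 1.114 × 1.1 × 0.7217 = 0.88437
Maximum is wool→salt→hide→wool at 1.0566; arbitrage exists.

1.0566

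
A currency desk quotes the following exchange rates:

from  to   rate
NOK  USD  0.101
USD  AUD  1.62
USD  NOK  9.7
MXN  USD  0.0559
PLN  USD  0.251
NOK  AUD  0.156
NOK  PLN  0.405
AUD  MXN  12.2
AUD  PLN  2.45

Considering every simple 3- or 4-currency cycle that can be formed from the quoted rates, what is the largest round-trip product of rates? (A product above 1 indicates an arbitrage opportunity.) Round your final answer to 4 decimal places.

1.1048

MXN→USD→AUD→MXN: 0.0559 × 1.62 × 12.2 = 1.10481
MXN→USD→NOK→AUD→MXN: 0.0559 × 9.7 × 0.156 × 12.2 = 1.03197
PLN→USD→AUD→PLN: 0.251 × 1.62 × 2.45 = 0.99622
PLN→USD→NOK→PLN: 0.251 × 9.7 × 0.405 = 0.98605
PLN→USD→NOK→AUD→PLN: 0.251 × 9.7 × 0.156 × 2.45 = 0.93054
Maximum is MXN→USD→AUD→MXN at 1.1048; arbitrage exists.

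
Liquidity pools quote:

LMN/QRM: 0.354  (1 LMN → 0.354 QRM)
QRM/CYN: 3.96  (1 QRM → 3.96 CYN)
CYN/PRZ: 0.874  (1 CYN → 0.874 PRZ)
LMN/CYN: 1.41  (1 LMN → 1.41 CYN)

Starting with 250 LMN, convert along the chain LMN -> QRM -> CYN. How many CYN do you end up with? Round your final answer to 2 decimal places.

250 LMN × 0.354 = 88.5 QRM
88.5 QRM × 3.96 = 350.46 CYN

350.46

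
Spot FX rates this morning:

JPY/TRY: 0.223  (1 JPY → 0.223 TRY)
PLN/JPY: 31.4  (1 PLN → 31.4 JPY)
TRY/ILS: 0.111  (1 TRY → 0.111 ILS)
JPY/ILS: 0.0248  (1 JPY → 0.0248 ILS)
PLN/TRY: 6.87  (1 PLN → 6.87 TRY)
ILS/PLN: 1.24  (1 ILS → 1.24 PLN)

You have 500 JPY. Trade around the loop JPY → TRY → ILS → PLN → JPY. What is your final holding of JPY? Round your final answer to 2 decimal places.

500 JPY × 0.223 = 111.5 TRY
111.5 TRY × 0.111 = 12.3765 ILS
12.3765 ILS × 1.24 = 15.34686 PLN
15.34686 PLN × 31.4 = 481.891404 JPY

481.89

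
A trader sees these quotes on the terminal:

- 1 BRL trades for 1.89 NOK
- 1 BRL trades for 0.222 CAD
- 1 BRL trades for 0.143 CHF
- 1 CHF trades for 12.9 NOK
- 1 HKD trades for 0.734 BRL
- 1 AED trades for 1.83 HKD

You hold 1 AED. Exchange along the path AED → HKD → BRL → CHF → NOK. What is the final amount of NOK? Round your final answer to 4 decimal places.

2.4778

1 AED × 1.83 = 1.83 HKD
1.83 HKD × 0.734 = 1.34322 BRL
1.34322 BRL × 0.143 = 0.19208046 CHF
0.19208046 CHF × 12.9 = 2.477837934 NOK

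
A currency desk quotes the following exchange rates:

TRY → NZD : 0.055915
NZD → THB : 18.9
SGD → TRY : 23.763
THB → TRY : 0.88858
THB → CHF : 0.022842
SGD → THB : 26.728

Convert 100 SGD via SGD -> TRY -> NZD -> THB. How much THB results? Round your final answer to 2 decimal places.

2511.26

100 SGD × 23.763 = 2376.3 TRY
2376.3 TRY × 0.055915 = 132.8708145 NZD
132.8708145 NZD × 18.9 = 2511.25839405 THB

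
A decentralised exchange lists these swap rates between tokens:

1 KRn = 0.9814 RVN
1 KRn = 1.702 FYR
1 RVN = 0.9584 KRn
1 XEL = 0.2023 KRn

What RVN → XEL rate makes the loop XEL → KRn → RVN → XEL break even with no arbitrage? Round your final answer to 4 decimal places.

Known legs of the cycle: 0.2023 × 0.9814 = 0.19853722
For no arbitrage the full-cycle product must be 1, so the missing rate is 1 / 0.19853722 ≈ 5.036839.

5.0368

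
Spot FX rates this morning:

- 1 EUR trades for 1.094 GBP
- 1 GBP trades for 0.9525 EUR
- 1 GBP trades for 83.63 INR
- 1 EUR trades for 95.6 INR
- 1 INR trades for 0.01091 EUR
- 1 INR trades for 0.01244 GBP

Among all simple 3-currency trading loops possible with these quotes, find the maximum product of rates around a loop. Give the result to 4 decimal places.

GBP→EUR→INR→GBP: 0.9525 × 95.6 × 0.01244 = 1.13277
GBP→INR→EUR→GBP: 83.63 × 0.01091 × 1.094 = 0.99817
Maximum is GBP→EUR→INR→GBP at 1.1328; arbitrage exists.

1.1328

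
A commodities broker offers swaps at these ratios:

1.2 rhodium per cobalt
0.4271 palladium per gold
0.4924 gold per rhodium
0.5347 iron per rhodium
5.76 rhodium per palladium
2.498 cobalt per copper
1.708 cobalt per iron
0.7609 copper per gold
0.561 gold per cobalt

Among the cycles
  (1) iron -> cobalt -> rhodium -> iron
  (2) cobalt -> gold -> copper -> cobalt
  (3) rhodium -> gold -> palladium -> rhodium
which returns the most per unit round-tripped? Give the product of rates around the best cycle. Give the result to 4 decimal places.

1.2114

(1) 1.708 × 1.2 × 0.5347 = 1.09592
(2) 0.561 × 0.7609 × 2.498 = 1.06631
(3) 0.4924 × 0.4271 × 5.76 = 1.21135
Highest is cycle (3) at 1.2114 (>1, arbitrage).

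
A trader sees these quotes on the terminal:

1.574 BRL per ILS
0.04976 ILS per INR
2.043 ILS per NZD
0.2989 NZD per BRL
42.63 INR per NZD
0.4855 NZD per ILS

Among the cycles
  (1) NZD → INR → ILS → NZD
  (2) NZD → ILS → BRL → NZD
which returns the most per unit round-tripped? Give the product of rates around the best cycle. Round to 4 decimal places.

1.0299

(1) 42.63 × 0.04976 × 0.4855 = 1.02988
(2) 2.043 × 1.574 × 0.2989 = 0.96117
Highest is cycle (1) at 1.0299 (>1, arbitrage).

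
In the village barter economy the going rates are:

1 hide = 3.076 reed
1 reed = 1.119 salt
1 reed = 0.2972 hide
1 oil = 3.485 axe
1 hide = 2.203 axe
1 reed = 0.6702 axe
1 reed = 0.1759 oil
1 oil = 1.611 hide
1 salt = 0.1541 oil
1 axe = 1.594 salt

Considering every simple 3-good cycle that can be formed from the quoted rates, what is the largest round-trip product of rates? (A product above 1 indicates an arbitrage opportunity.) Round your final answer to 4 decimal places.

0.8717

oil→hide→reed→oil: 1.611 × 3.076 × 0.1759 = 0.87166
oil→axe→salt→oil: 3.485 × 1.594 × 0.1541 = 0.85604
Maximum is oil→hide→reed→oil at 0.8717; no arbitrage — every cycle loses value.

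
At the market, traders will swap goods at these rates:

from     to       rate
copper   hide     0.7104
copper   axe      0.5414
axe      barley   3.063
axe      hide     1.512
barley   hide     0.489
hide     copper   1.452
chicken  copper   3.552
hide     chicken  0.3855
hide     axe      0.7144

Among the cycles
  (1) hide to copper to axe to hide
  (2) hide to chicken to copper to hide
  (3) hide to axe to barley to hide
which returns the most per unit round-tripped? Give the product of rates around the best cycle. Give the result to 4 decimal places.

(1) 1.452 × 0.5414 × 1.512 = 1.18860
(2) 0.3855 × 3.552 × 0.7104 = 0.97275
(3) 0.7144 × 3.063 × 0.489 = 1.07003
Highest is cycle (1) at 1.1886 (>1, arbitrage).

1.1886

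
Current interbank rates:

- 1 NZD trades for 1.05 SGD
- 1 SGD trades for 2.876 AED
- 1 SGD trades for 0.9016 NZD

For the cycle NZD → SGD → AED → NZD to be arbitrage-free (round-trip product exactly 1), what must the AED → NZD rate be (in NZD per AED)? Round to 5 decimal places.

0.33115

Known legs of the cycle: 1.05 × 2.876 = 3.0198
For no arbitrage the full-cycle product must be 1, so the missing rate is 1 / 3.0198 ≈ 0.3311478.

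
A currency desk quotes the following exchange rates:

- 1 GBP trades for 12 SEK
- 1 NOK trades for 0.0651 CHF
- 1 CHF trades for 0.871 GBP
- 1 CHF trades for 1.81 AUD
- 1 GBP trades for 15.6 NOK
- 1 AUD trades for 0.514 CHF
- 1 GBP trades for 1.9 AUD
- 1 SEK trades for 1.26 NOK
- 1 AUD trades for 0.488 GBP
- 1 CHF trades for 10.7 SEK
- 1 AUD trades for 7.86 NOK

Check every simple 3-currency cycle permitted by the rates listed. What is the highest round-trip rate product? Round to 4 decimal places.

0.9262

CHF→AUD→NOK→CHF: 1.81 × 7.86 × 0.0651 = 0.92615
CHF→GBP→NOK→CHF: 0.871 × 15.6 × 0.0651 = 0.88455
CHF→SEK→NOK→CHF: 10.7 × 1.26 × 0.0651 = 0.87768
CHF→GBP→AUD→CHF: 0.871 × 1.9 × 0.514 = 0.85062
Maximum is CHF→AUD→NOK→CHF at 0.9262; no arbitrage — every cycle loses value.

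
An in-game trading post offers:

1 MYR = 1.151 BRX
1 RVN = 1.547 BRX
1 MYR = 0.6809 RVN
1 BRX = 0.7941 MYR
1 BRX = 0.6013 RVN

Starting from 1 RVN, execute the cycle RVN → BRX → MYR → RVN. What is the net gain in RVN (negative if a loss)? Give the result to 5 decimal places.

-0.16353

1 RVN × 1.547 = 1.547 BRX
1.547 BRX × 0.7941 = 1.2284727 MYR
1.2284727 MYR × 0.6809 = 0.83646706143 RVN
Net change: 0.83646706143 − 1 = -0.16353293857 RVN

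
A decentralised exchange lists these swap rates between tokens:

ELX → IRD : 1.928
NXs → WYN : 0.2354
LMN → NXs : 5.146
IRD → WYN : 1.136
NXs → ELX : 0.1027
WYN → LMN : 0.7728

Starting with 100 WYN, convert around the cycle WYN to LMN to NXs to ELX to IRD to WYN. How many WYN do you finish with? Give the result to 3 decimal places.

100 WYN × 0.7728 = 77.28 LMN
77.28 LMN × 5.146 = 397.68288 NXs
397.68288 NXs × 0.1027 = 40.842031776 ELX
40.842031776 ELX × 1.928 = 78.743437264128 IRD
78.743437264128 IRD × 1.136 = 89.452544732049408 WYN

89.453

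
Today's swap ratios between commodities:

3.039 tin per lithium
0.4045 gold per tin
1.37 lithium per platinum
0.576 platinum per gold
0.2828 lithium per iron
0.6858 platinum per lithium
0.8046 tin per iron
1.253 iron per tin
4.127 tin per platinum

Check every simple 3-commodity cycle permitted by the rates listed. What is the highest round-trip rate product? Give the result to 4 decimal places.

1.0769

iron→lithium→tin→iron: 0.2828 × 3.039 × 1.253 = 1.07686
tin→gold→platinum→tin: 0.4045 × 0.576 × 4.127 = 0.96156
Maximum is iron→lithium→tin→iron at 1.0769; arbitrage exists.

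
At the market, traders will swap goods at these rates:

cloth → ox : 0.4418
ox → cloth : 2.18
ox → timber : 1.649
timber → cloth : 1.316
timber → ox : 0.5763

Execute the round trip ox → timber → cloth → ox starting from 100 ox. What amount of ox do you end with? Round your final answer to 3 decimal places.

95.874

100 ox × 1.649 = 164.9 timber
164.9 timber × 1.316 = 217.0084 cloth
217.0084 cloth × 0.4418 = 95.87431112 ox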